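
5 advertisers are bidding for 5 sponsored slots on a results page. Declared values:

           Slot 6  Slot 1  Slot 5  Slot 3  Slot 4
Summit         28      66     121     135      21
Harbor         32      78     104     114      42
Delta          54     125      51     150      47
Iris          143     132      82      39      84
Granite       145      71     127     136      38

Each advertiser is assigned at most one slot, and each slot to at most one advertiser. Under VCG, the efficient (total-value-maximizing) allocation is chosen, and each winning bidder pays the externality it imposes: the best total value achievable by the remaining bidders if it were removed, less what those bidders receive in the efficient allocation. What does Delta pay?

Delta pays $48.

Efficient allocation: Summit→Slot 3 ($135), Harbor→Slot 5 ($104), Delta→Slot 1 ($125), Iris→Slot 4 ($84), Granite→Slot 6 ($145); total welfare W = $593.
Delta receives Slot 1 at value $125, so the others get W − 125 = $468.
Without Delta: best allocation of the remaining 4 bidders over all 5 slots is Summit→Slot 3 ($135), Harbor→Slot 5 ($104), Iris→Slot 1 ($132), Granite→Slot 6 ($145), total $516.
VCG payment = (others' best without Delta) − (others' welfare with Delta) = 516 − 468 = $48.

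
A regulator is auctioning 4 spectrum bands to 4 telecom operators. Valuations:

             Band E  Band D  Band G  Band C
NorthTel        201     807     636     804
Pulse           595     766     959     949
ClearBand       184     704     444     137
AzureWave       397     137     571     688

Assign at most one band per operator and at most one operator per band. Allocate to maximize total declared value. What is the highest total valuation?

Max total: $2864M

This is the linear assignment problem.
Optimal: NorthTel→Band C ($804M), Pulse→Band G ($959M), ClearBand→Band D ($704M), AzureWave→Band E ($397M) — total 804+959+704+397 = $2864M.
Next-best assignment: NorthTel→Band G, Pulse→Band C, ClearBand→Band D, AzureWave→Band E = $2686M.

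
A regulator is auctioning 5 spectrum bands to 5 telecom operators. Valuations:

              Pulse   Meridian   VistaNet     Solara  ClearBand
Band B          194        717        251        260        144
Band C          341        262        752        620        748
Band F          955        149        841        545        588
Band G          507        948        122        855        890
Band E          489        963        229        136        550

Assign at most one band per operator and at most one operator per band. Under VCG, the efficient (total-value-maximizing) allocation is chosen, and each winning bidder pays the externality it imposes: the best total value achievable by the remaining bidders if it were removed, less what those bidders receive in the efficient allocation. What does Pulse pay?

Efficient allocation: Pulse→Band F ($955M), Meridian→Band B ($717M), VistaNet→Band C ($752M), Solara→Band G ($855M), ClearBand→Band E ($550M); total welfare W = $3829M.
Pulse receives Band F at value $955M, so the others get W − 955 = $2874M.
Without Pulse: best allocation of the remaining 4 bidders over all 5 bands is Meridian→Band E ($963M), VistaNet→Band F ($841M), Solara→Band G ($855M), ClearBand→Band C ($748M), total $3407M.
VCG payment = (others' best without Pulse) − (others' welfare with Pulse) = 3407 − 2874 = $533M.

Pulse pays $533M.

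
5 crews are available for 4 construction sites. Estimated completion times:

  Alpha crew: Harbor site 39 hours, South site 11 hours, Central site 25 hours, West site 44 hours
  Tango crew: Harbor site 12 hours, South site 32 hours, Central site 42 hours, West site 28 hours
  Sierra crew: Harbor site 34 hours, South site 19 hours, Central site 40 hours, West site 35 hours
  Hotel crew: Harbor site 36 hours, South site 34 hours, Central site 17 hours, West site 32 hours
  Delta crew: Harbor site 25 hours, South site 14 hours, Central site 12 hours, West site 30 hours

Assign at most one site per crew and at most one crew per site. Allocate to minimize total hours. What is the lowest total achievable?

Minimum total: 67 hours

This is the linear assignment problem.
Optimal: Tango crew→Harbor site (12 hours), Alpha crew→South site (11 hours), Delta crew→Central site (12 hours), Hotel crew→West site (32 hours) — total 12+11+12+32 = 67 hours.
Row-greedy (each crew in turn takes its cheapest remaining site) gives 75 hours, worse by 8.
Checked against all permutations: 67 hours is optimal.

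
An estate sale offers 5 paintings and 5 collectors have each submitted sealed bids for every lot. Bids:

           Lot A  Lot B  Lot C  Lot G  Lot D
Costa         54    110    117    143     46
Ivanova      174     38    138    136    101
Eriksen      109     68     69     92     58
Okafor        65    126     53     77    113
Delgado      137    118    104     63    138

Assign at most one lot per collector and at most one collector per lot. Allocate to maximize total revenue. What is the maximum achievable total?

Max total: $654

Optimal: Costa→Lot G ($143), Ivanova→Lot C ($138), Eriksen→Lot A ($109), Okafor→Lot B ($126), Delgado→Lot D ($138) — total 143+138+109+126+138 = $654.
Column-greedy (each lot in turn goes to its best remaining collector) gives $647, worse by 7.
Checked against all permutations: $654 is optimal.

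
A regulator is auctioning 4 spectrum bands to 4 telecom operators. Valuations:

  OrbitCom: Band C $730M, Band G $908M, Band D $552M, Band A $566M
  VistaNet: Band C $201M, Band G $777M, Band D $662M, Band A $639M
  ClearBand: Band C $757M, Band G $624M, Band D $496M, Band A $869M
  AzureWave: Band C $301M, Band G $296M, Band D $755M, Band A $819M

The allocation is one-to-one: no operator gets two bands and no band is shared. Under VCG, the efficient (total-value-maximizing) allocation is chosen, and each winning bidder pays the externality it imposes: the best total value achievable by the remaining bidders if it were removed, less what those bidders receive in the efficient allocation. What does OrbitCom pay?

OrbitCom pays $163M.

Efficient allocation: OrbitCom→Band G ($908M), VistaNet→Band D ($662M), ClearBand→Band C ($757M), AzureWave→Band A ($819M); total welfare W = $3146M.
OrbitCom receives Band G at value $908M, so the others get W − 908 = $2238M.
Without OrbitCom: best allocation of the remaining 3 bidders over all 4 bands is VistaNet→Band G ($777M), ClearBand→Band A ($869M), AzureWave→Band D ($755M), total $2401M.
VCG payment = (others' best without OrbitCom) − (others' welfare with OrbitCom) = 2401 − 2238 = $163M.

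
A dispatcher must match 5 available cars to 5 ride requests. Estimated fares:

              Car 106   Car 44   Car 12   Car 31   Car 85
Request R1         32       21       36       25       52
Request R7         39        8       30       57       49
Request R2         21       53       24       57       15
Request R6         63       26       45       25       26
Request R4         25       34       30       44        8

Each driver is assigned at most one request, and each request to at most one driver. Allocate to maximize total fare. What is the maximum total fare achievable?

Maximum total: $255

Optimal: Car 106→Request R6 ($63), Car 44→Request R2 ($53), Car 12→Request R4 ($30), Car 31→Request R7 ($57), Car 85→Request R1 ($52) — total 63+53+30+57+52 = $255.
Row-greedy (each driver in turn takes its best remaining request) gives $217, worse by 38.
Next-best assignment: Car 106→Request R6, Car 44→Request R2, Car 12→Request R1, Car 31→Request R4, Car 85→Request R7 = $245.
Every other assignment is strictly worse.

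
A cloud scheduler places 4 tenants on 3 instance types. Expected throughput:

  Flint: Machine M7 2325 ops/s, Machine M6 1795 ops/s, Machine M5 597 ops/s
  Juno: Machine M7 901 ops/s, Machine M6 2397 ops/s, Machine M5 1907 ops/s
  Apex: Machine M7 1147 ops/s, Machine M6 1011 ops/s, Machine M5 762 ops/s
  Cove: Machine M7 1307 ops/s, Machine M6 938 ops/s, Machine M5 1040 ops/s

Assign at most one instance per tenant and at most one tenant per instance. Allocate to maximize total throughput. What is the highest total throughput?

Max total: 5762 ops/s

Treat this as an assignment problem: match each tenant to one instance.
Optimal: Flint→Machine M7 (2325 ops/s), Juno→Machine M6 (2397 ops/s), Cove→Machine M5 (1040 ops/s) — total 2325+2397+1040 = 5762 ops/s.
Row-greedy (each tenant in turn takes its best remaining instance) gives 5484 ops/s, worse by 278.
Next-best assignment: Flint→Machine M7, Juno→Machine M6, Apex→Machine M5 = 5484 ops/s.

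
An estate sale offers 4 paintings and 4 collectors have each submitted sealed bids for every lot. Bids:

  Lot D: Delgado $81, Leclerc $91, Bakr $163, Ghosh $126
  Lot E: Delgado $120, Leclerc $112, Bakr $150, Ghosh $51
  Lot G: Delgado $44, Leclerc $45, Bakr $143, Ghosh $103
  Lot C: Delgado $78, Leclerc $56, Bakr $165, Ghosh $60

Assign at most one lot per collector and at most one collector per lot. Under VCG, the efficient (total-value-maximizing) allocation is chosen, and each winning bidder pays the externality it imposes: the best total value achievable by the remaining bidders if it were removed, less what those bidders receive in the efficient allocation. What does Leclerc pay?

Leclerc pays $23.

Efficient allocation: Delgado→Lot E ($120), Leclerc→Lot D ($91), Bakr→Lot C ($165), Ghosh→Lot G ($103); total welfare W = $479.
Leclerc receives Lot D at value $91, so the others get W − 91 = $388.
Without Leclerc: best allocation of the remaining 3 bidders over all 4 lots is Delgado→Lot E ($120), Bakr→Lot C ($165), Ghosh→Lot D ($126), total $411.
VCG payment = (others' best without Leclerc) − (others' welfare with Leclerc) = 411 − 388 = $23.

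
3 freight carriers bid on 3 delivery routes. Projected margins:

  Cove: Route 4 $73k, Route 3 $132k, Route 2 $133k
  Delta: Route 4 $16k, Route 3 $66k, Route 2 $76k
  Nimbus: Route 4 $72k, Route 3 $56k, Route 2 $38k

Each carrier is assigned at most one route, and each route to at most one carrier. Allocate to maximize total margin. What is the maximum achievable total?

Maximum total: $280k

Optimal: Cove→Route 3 ($132k), Delta→Route 2 ($76k), Nimbus→Route 4 ($72k) — total 132+76+72 = $280k.
Column-greedy (each route in turn goes to its best remaining carrier) gives $177k, worse by 103.
No other one-to-one assignment exceeds $280k.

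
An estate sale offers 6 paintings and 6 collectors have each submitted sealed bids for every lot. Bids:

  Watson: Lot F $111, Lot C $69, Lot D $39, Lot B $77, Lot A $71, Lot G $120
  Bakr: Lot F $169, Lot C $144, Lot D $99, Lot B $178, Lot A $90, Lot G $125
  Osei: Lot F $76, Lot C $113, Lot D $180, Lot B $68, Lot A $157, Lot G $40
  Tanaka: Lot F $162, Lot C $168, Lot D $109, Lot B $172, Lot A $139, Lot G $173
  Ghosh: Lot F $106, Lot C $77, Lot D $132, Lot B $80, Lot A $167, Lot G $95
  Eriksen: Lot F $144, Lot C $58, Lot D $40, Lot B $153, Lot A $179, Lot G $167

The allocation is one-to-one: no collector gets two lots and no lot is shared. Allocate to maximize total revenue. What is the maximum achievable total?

Optimal: Watson→Lot F ($111), Bakr→Lot B ($178), Osei→Lot D ($180), Tanaka→Lot C ($168), Ghosh→Lot A ($167), Eriksen→Lot G ($167) — total 111+178+180+168+167+167 = $971.
Row-greedy (each collector in turn takes its best remaining lot) gives $957, worse by 14.
Swapping Tanaka↔Ghosh (Tanaka→Lot A $139, Ghosh→Lot C $77) loses 119.
Every other assignment is strictly worse.

Maximum total: $971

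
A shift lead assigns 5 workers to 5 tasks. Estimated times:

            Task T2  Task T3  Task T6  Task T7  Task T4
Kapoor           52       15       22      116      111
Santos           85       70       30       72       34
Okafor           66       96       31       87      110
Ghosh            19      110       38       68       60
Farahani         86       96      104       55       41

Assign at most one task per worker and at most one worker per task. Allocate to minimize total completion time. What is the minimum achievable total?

Min total: 154 min

Optimal: Kapoor→Task T3 (15 min), Santos→Task T4 (34 min), Okafor→Task T6 (31 min), Ghosh→Task T2 (19 min), Farahani→Task T7 (55 min) — total 15+34+31+19+55 = 154 min.
Column-greedy (each task in turn goes to its cheapest remaining worker) gives 229 min, worse by 75.
Every other assignment is strictly worse.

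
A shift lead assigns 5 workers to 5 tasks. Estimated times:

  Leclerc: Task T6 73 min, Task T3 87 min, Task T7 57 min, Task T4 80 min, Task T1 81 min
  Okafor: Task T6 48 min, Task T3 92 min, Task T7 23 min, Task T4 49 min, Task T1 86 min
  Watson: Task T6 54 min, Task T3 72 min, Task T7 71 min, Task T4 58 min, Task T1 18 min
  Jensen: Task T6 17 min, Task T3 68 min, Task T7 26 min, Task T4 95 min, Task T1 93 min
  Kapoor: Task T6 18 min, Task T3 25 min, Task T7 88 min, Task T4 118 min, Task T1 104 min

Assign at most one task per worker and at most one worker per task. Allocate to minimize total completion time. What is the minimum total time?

This is a one-to-one assignment (minimum-cost bipartite matching).
Optimal: Leclerc→Task T4 (80 min), Okafor→Task T7 (23 min), Watson→Task T1 (18 min), Jensen→Task T6 (17 min), Kapoor→Task T3 (25 min) — total 80+23+18+17+25 = 163 min.
Row-greedy (each worker in turn takes its cheapest remaining task) gives 309 min, worse by 146.
Next-best assignment: Leclerc→Task T7, Okafor→Task T4, Watson→Task T1, Jensen→Task T6, Kapoor→Task T3 = 166 min.

Min total: 163 min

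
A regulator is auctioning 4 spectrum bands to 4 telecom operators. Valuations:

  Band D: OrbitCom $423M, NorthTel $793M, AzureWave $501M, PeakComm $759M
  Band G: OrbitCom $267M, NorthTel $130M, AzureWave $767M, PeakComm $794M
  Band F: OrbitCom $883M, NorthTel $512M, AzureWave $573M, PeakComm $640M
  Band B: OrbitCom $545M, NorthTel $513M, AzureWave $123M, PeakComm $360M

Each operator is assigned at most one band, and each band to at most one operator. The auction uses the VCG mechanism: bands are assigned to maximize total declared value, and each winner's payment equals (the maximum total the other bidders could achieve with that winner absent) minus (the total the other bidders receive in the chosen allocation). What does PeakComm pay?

PeakComm pays $280M.

Efficient allocation: OrbitCom→Band F ($883M), NorthTel→Band B ($513M), AzureWave→Band G ($767M), PeakComm→Band D ($759M); total welfare W = $2922M.
PeakComm receives Band D at value $759M, so the others get W − 759 = $2163M.
Without PeakComm: best allocation of the remaining 3 bidders over all 4 bands is OrbitCom→Band F ($883M), NorthTel→Band D ($793M), AzureWave→Band G ($767M), total $2443M.
VCG payment = (others' best without PeakComm) − (others' welfare with PeakComm) = 2443 − 2163 = $280M.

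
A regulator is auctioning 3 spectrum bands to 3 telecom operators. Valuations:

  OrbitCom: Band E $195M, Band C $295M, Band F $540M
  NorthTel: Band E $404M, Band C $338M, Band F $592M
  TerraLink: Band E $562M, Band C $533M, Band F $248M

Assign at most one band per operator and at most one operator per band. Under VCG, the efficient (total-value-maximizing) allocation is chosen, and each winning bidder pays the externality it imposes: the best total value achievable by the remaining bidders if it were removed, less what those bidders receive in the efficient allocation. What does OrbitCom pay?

OrbitCom pays $217M.

Efficient allocation: OrbitCom→Band F ($540M), NorthTel→Band E ($404M), TerraLink→Band C ($533M); total welfare W = $1477M.
OrbitCom receives Band F at value $540M, so the others get W − 540 = $937M.
Without OrbitCom: best allocation of the remaining 2 bidders over all 3 bands is NorthTel→Band F ($592M), TerraLink→Band E ($562M), total $1154M.
VCG payment = (others' best without OrbitCom) − (others' welfare with OrbitCom) = 1154 − 937 = $217M.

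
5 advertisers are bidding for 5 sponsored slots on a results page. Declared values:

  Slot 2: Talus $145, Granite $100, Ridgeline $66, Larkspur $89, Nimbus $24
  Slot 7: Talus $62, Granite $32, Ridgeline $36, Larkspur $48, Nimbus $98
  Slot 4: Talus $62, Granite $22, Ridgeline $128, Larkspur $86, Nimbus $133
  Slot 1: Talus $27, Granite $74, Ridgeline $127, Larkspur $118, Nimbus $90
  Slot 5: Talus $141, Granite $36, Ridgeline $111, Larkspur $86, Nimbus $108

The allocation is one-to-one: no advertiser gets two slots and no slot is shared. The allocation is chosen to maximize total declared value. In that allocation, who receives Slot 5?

Talus receives Slot 5.

This is the linear assignment problem.
Optimal: Talus→Slot 5 ($141), Granite→Slot 2 ($100), Ridgeline→Slot 4 ($128), Larkspur→Slot 1 ($118), Nimbus→Slot 7 ($98) — total 141+100+128+118+98 = $585.
Max-entry greedy (repeatedly take the single best remaining cell) gives $523, worse by 62.
No other one-to-one assignment exceeds $585.
Talus's own top slot is Slot 2 ($145), but forcing Talus→Slot 2 and reassigning the rest optimally gives only $539 — worse by 46.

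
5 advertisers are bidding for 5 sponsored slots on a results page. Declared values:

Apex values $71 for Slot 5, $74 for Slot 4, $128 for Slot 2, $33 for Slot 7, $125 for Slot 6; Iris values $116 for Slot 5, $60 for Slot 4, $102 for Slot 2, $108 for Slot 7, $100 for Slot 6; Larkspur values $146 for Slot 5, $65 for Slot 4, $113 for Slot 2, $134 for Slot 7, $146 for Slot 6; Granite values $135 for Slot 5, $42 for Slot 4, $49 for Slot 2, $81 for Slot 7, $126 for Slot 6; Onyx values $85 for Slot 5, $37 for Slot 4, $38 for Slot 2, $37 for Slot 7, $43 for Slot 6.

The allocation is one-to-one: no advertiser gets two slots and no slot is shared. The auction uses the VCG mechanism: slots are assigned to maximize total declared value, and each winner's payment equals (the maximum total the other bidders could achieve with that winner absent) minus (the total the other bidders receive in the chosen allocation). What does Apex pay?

Apex pays $21.

Efficient allocation: Apex→Slot 2 ($128), Iris→Slot 7 ($108), Larkspur→Slot 6 ($146), Granite→Slot 5 ($135), Onyx→Slot 4 ($37); total welfare W = $554.
Apex receives Slot 2 at value $128, so the others get W − 128 = $426.
Without Apex: best allocation of the remaining 4 bidders over all 5 slots is Iris→Slot 2 ($102), Larkspur→Slot 7 ($134), Granite→Slot 6 ($126), Onyx→Slot 5 ($85), total $447.
VCG payment = (others' best without Apex) − (others' welfare with Apex) = 447 − 426 = $21.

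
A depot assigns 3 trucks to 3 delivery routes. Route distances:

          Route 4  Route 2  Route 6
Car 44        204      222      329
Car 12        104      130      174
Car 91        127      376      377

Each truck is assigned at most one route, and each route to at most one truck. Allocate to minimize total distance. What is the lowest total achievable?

Minimum total: 523 km

This is a one-to-one assignment (minimum-cost bipartite matching).
Optimal: Car 44→Route 2 (222 km), Car 12→Route 6 (174 km), Car 91→Route 4 (127 km) — total 222+174+127 = 523 km.
Column-greedy (each route in turn goes to its cheapest remaining truck) gives 703 km, worse by 180.
Swapping Car 12↔Car 44 (Car 12→Route 2 130 km, Car 44→Route 6 329 km) adds 63.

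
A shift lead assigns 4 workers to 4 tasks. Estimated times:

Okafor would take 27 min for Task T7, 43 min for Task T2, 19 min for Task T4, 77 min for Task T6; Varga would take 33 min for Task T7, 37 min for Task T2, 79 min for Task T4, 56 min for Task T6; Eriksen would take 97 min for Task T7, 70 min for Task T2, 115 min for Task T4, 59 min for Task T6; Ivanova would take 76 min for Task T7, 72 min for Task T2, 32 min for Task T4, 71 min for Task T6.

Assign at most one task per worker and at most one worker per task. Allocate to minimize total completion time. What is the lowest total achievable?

Min total: 155 min

Optimal: Okafor→Task T7 (27 min), Varga→Task T2 (37 min), Eriksen→Task T6 (59 min), Ivanova→Task T4 (32 min) — total 27+37+59+32 = 155 min.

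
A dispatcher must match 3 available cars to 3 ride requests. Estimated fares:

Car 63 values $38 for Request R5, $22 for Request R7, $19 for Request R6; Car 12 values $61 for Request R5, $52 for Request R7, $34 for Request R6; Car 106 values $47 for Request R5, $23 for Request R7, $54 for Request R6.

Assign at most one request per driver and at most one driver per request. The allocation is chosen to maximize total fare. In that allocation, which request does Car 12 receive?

Car 12 receives Request R7.

Treat this as an assignment problem: match each driver to one request.
Optimal: Car 63→Request R5 ($38), Car 12→Request R7 ($52), Car 106→Request R6 ($54) — total 38+52+54 = $144.
Column-greedy (each request in turn goes to its best remaining driver) gives $103, worse by 41.
Next-best assignment: Car 63→Request R7, Car 12→Request R5, Car 106→Request R6 = $137.
Swapping Car 12↔Car 106 (Car 12→Request R6 $34, Car 106→Request R7 $23) loses 49.
Car 12's own top request is Request R5 ($61), but forcing Car 12→Request R5 and reassigning the rest optimally gives only $137 — worse by 7.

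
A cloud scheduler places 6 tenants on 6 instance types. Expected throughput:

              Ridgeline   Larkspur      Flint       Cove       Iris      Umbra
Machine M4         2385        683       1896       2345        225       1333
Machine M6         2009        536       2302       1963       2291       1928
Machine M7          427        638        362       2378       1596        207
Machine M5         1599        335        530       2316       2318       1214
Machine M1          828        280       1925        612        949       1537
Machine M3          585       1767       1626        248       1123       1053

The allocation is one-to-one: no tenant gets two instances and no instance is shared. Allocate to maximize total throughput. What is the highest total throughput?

Optimal: Ridgeline→Machine M4 (2385 ops/s), Larkspur→Machine M3 (1767 ops/s), Flint→Machine M1 (1925 ops/s), Cove→Machine M7 (2378 ops/s), Iris→Machine M5 (2318 ops/s), Umbra→Machine M6 (1928 ops/s) — total 2385+1767+1925+2378+2318+1928 = 12701 ops/s.
Row-greedy (each tenant in turn takes its best remaining instance) gives 12687 ops/s, worse by 14.
Next-best assignment: Ridgeline→Machine M4, Larkspur→Machine M3, Flint→Machine M6, Cove→Machine M7, Iris→Machine M5, Umbra→Machine M1 = 12687 ops/s.

Max total: 12701 ops/s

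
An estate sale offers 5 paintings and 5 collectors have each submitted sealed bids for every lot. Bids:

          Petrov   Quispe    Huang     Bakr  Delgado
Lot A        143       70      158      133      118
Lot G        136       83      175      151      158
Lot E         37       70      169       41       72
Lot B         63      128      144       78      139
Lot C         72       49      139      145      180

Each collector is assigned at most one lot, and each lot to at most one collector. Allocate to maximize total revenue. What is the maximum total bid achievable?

Optimal: Petrov→Lot A ($143), Quispe→Lot B ($128), Huang→Lot E ($169), Bakr→Lot G ($151), Delgado→Lot C ($180) — total 143+128+169+151+180 = $771.
Row-greedy (each collector in turn takes its best remaining lot) gives $663, worse by 108.
Next-best assignment: Petrov→Lot G, Quispe→Lot B, Huang→Lot E, Bakr→Lot A, Delgado→Lot C = $746.
No other one-to-one assignment exceeds $771.

Maximum total: $771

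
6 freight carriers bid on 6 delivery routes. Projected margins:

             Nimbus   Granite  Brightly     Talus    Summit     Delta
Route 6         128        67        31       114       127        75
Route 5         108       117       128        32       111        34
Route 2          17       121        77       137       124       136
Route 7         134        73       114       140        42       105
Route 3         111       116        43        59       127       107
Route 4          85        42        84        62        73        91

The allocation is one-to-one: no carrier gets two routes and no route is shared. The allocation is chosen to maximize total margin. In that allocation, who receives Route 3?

Optimal: Nimbus→Route 6 ($128k), Granite→Route 2 ($121k), Brightly→Route 5 ($128k), Talus→Route 7 ($140k), Summit→Route 3 ($127k), Delta→Route 4 ($91k) — total 128+121+128+140+127+91 = $735k.
Checked against all permutations: $735k is optimal.
Summit's own top route is Route 6 ($127k), but forcing Summit→Route 6 and reassigning the rest optimally gives only $733k — worse by 2.

Summit receives Route 3.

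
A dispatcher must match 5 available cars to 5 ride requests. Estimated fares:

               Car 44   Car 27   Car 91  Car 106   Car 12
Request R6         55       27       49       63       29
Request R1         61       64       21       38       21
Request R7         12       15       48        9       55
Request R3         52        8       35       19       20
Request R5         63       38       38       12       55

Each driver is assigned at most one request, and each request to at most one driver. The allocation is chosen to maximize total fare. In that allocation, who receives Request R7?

Optimal: Car 44→Request R3 ($52), Car 27→Request R1 ($64), Car 91→Request R7 ($48), Car 106→Request R6 ($63), Car 12→Request R5 ($55) — total 52+64+48+63+55 = $282.
Max-entry greedy (repeatedly take the single best remaining cell) gives $280, worse by 2.
Every other assignment is strictly worse.
Car 91's own top request is Request R6 ($49), but forcing Car 91→Request R6 and reassigning the rest optimally gives only $250 — worse by 32.

Car 91 receives Request R7.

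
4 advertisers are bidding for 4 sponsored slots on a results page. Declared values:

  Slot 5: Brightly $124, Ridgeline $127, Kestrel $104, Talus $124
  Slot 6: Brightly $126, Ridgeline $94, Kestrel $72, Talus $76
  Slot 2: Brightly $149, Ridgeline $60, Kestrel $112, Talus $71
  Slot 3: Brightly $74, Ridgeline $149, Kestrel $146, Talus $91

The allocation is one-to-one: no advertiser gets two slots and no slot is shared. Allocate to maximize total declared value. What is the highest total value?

Optimal: Brightly→Slot 2 ($149), Ridgeline→Slot 6 ($94), Kestrel→Slot 3 ($146), Talus→Slot 5 ($124) — total 149+94+146+124 = $513.
Row-greedy (each advertiser in turn takes its best remaining slot) gives $478, worse by 35.
Next-best assignment: Brightly→Slot 6, Ridgeline→Slot 3, Kestrel→Slot 2, Talus→Slot 5 = $511.

Maximum total: $513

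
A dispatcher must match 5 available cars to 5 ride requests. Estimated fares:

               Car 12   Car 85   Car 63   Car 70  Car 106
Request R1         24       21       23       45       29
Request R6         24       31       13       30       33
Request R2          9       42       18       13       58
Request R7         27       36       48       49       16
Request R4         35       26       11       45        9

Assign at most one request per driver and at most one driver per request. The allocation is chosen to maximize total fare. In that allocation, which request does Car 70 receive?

Optimal: Car 12→Request R4 ($35), Car 85→Request R6 ($31), Car 63→Request R7 ($48), Car 70→Request R1 ($45), Car 106→Request R2 ($58) — total 35+31+48+45+58 = $217.
Row-greedy (each driver in turn takes its best remaining request) gives $203, worse by 14.
Swapping Car 106↔Car 85 (Car 106→Request R6 $33, Car 85→Request R2 $42) loses 14.
Checked against all permutations: $217 is optimal.
Car 70's own top request is Request R7 ($49), but forcing Car 70→Request R7 and reassigning the rest optimally gives only $196 — worse by 21.

Car 70 receives Request R1.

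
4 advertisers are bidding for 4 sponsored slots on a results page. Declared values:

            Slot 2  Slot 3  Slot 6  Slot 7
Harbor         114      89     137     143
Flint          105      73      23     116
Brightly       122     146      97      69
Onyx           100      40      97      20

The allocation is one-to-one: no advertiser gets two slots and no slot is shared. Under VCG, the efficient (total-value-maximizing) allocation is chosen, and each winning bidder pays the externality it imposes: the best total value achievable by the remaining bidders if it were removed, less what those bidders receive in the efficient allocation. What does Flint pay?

Flint pays $6.

Efficient allocation: Harbor→Slot 6 ($137), Flint→Slot 7 ($116), Brightly→Slot 3 ($146), Onyx→Slot 2 ($100); total welfare W = $499.
Flint receives Slot 7 at value $116, so the others get W − 116 = $383.
Without Flint: best allocation of the remaining 3 bidders over all 4 slots is Harbor→Slot 7 ($143), Brightly→Slot 3 ($146), Onyx→Slot 2 ($100), total $389.
VCG payment = (others' best without Flint) − (others' welfare with Flint) = 389 − 383 = $6.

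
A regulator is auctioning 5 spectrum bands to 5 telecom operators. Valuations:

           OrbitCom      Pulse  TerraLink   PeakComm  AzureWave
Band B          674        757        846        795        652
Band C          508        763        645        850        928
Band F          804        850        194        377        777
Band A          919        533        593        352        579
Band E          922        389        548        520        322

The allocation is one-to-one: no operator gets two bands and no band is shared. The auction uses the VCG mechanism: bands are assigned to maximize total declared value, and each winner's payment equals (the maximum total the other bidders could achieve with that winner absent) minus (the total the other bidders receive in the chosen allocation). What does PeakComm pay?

Efficient allocation: OrbitCom→Band E ($922M), Pulse→Band F ($850M), TerraLink→Band A ($593M), PeakComm→Band B ($795M), AzureWave→Band C ($928M); total welfare W = $4088M.
PeakComm receives Band B at value $795M, so the others get W − 795 = $3293M.
Without PeakComm: best allocation of the remaining 4 bidders over all 5 bands is OrbitCom→Band E ($922M), Pulse→Band F ($850M), TerraLink→Band B ($846M), AzureWave→Band C ($928M), total $3546M.
VCG payment = (others' best without PeakComm) − (others' welfare with PeakComm) = 3546 − 3293 = $253M.

PeakComm pays $253M.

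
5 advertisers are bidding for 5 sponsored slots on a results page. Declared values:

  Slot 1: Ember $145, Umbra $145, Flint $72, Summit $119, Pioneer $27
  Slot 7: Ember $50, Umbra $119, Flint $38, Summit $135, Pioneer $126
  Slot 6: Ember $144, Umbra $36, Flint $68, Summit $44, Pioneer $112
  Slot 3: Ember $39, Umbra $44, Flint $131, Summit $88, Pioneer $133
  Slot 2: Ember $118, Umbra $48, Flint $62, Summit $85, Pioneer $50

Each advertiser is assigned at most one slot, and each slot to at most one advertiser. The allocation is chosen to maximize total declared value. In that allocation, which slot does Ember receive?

This is the linear assignment problem.
Optimal: Ember→Slot 2 ($118), Umbra→Slot 1 ($145), Flint→Slot 3 ($131), Summit→Slot 7 ($135), Pioneer→Slot 6 ($112) — total 118+145+131+135+112 = $641.
Max-entry greedy (repeatedly take the single best remaining cell) gives $529, worse by 112.
Swapping Summit↔Ember (Summit→Slot 2 $85, Ember→Slot 7 $50) loses 118.
Ember's own top slot is Slot 1 ($145), but forcing Ember→Slot 1 and reassigning the rest optimally gives only $592 — worse by 49.

Ember receives Slot 2.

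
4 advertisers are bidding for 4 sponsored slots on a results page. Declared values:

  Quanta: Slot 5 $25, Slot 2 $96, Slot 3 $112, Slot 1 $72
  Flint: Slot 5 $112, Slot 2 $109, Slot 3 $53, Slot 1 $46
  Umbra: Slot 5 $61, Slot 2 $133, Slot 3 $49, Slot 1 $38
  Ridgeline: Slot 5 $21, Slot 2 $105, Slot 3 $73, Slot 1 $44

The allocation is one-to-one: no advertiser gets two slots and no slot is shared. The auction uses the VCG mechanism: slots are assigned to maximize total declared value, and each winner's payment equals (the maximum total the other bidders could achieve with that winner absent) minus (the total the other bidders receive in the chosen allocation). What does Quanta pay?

Efficient allocation: Quanta→Slot 3 ($112), Flint→Slot 5 ($112), Umbra→Slot 2 ($133), Ridgeline→Slot 1 ($44); total welfare W = $401.
Quanta receives Slot 3 at value $112, so the others get W − 112 = $289.
Without Quanta: best allocation of the remaining 3 bidders over all 4 slots is Flint→Slot 5 ($112), Umbra→Slot 2 ($133), Ridgeline→Slot 3 ($73), total $318.
VCG payment = (others' best without Quanta) − (others' welfare with Quanta) = 318 − 289 = $29.

Quanta pays $29.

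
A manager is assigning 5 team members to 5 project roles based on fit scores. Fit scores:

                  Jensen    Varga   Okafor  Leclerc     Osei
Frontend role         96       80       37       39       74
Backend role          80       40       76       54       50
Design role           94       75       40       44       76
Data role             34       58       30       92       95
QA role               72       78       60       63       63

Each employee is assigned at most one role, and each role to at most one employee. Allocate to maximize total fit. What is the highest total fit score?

Treat this as an assignment problem: match each employee to one role.
Optimal: Jensen→Frontend role (96 pts), Varga→QA role (78 pts), Okafor→Backend role (76 pts), Leclerc→Data role (92 pts), Osei→Design role (76 pts) — total 96+78+76+92+76 = 418 pts.
Max-entry greedy (repeatedly take the single best remaining cell) gives 389 pts, worse by 29.

Maximum total: 418 pts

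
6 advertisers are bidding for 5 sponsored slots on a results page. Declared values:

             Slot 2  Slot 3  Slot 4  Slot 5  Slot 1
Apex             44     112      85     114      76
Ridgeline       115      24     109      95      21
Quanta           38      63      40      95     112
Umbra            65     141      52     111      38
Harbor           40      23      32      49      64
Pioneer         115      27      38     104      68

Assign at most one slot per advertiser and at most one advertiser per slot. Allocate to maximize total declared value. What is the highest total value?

Maximum total: $591

This is the linear assignment problem.
Optimal: Pioneer→Slot 2 ($115), Umbra→Slot 3 ($141), Ridgeline→Slot 4 ($109), Apex→Slot 5 ($114), Quanta→Slot 1 ($112) — total 115+141+109+114+112 = $591.
Next-best assignment: Pioneer→Slot 2, Apex→Slot 3, Ridgeline→Slot 4, Umbra→Slot 5, Quanta→Slot 1 = $559.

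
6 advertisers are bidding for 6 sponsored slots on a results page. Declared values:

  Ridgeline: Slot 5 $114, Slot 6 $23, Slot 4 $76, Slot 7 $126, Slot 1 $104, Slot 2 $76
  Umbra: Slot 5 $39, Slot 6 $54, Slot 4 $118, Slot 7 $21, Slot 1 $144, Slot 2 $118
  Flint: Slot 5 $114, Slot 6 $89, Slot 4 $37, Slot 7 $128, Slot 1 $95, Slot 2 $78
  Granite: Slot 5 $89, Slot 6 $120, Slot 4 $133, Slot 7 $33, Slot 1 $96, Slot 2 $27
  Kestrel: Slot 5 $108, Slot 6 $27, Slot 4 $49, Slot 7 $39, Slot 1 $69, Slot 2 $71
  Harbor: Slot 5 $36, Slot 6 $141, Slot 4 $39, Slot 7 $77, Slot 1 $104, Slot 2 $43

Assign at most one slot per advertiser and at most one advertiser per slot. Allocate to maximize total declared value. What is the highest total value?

Maximum total: $732

Optimal: Ridgeline→Slot 1 ($104), Umbra→Slot 2 ($118), Flint→Slot 7 ($128), Granite→Slot 4 ($133), Kestrel→Slot 5 ($108), Harbor→Slot 6 ($141) — total 104+118+128+133+108+141 = $732.
Row-greedy (each advertiser in turn takes its best remaining slot) gives $729, worse by 3.
Swapping Granite↔Kestrel (Granite→Slot 5 $89, Kestrel→Slot 4 $49) loses 103.
No other one-to-one assignment exceeds $732.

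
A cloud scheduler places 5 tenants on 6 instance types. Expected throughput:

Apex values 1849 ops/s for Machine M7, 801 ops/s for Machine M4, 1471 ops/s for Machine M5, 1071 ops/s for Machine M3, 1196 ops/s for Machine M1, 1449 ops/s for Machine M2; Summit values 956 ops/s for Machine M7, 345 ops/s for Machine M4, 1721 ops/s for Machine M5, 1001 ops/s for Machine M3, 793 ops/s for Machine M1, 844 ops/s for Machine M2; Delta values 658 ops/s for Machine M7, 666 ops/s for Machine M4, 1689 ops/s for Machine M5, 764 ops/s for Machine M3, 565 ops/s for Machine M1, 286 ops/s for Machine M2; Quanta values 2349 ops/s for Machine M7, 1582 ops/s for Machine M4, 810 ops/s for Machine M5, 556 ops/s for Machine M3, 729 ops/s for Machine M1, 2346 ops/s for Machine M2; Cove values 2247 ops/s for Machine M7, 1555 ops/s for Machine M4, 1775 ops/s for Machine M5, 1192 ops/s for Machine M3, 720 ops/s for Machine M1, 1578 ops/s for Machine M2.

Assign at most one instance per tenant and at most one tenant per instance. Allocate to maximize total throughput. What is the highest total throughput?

Optimal: Apex→Machine M1 (1196 ops/s), Summit→Machine M3 (1001 ops/s), Delta→Machine M5 (1689 ops/s), Quanta→Machine M2 (2346 ops/s), Cove→Machine M7 (2247 ops/s) — total 1196+1001+1689+2346+2247 = 8479 ops/s.
Max-entry greedy (repeatedly take the single best remaining cell) gives 7240 ops/s, worse by 1239.
Next-best assignment: Apex→Machine M7, Summit→Machine M3, Delta→Machine M5, Quanta→Machine M2, Cove→Machine M4 = 8440 ops/s.
Swapping Delta↔Cove (Delta→Machine M7 658 ops/s, Cove→Machine M5 1775 ops/s) loses 1503.
Every other assignment is strictly worse.

Max total: 8479 ops/s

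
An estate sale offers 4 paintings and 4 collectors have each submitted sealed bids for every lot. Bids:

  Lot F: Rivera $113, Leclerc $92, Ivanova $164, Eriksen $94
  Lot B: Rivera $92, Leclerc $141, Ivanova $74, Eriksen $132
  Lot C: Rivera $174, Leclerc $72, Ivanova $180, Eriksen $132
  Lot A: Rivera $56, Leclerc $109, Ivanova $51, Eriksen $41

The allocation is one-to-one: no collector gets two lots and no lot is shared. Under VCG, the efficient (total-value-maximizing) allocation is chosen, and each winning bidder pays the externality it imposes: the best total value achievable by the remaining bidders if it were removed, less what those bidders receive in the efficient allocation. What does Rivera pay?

Efficient allocation: Rivera→Lot C ($174), Leclerc→Lot A ($109), Ivanova→Lot F ($164), Eriksen→Lot B ($132); total welfare W = $579.
Rivera receives Lot C at value $174, so the others get W − 174 = $405.
Without Rivera: best allocation of the remaining 3 bidders over all 4 lots is Leclerc→Lot B ($141), Ivanova→Lot F ($164), Eriksen→Lot C ($132), total $437.
VCG payment = (others' best without Rivera) − (others' welfare with Rivera) = 437 − 405 = $32.

Rivera pays $32.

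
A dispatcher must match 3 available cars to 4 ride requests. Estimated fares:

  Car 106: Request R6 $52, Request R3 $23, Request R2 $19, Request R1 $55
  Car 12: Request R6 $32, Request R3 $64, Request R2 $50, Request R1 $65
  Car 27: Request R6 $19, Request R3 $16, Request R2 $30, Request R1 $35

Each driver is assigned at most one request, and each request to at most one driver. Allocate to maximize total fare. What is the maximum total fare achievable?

Optimal: Car 106→Request R6 ($52), Car 12→Request R3 ($64), Car 27→Request R1 ($35) — total 52+64+35 = $151.
Max-entry greedy (repeatedly take the single best remaining cell) gives $147, worse by 4.

Max total: $151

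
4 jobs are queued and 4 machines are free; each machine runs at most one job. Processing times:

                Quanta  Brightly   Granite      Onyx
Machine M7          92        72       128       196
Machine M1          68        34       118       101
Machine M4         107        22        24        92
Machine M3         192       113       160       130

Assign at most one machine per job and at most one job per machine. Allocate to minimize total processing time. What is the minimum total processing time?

Min total: 280 min

This is a one-to-one assignment (minimum-cost bipartite matching).
Optimal: Quanta→Machine M7 (92 min), Brightly→Machine M1 (34 min), Granite→Machine M4 (24 min), Onyx→Machine M3 (130 min) — total 92+34+24+130 = 280 min.
Row-greedy (each job in turn takes its cheapest remaining machine) gives 348 min, worse by 68.
Every other assignment is strictly worse.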